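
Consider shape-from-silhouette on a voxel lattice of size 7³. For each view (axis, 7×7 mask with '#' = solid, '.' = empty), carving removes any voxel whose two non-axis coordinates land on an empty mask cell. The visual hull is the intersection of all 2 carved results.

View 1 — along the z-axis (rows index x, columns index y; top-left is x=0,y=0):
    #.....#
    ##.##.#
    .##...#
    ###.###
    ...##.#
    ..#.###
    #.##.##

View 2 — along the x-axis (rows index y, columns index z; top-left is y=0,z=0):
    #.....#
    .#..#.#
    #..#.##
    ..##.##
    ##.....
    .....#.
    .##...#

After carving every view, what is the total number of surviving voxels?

before carving: 343 voxels (7×7×7)
V1 z: intersect with XY mask (28 set) -- 196 left
V2 x: intersect with YZ mask (19 set) -- 77 left

remaining voxels: 77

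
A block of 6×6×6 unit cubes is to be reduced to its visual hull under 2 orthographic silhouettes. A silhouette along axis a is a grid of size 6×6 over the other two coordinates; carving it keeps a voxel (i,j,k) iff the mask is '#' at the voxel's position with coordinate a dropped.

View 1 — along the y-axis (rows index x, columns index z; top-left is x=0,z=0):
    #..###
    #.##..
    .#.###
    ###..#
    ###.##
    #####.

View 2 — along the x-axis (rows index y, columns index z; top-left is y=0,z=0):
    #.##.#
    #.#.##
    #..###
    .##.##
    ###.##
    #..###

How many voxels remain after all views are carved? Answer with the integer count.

105 voxels

before carving: 216 voxels (6×6×6)
step 1: project along y, AND mask (25/36) → |grid| = 150
step 2: project along x, AND mask (25/36) → |grid| = 105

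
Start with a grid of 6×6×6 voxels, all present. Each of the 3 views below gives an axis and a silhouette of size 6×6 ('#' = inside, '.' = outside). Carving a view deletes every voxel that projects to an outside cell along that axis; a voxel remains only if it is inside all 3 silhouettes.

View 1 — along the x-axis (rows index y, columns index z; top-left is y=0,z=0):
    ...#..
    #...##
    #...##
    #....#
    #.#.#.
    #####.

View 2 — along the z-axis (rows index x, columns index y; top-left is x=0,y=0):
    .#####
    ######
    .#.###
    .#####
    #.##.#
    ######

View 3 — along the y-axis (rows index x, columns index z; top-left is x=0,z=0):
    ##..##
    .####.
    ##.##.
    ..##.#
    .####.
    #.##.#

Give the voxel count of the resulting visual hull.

before carving: 216 voxels (6×6×6)
step 1: project along x, AND mask (17/36) → |grid| = 102
step 2: project along z, AND mask (30/36) → |grid| = 90
step 3: project along y, AND mask (23/36) → |grid| = 55

55 voxels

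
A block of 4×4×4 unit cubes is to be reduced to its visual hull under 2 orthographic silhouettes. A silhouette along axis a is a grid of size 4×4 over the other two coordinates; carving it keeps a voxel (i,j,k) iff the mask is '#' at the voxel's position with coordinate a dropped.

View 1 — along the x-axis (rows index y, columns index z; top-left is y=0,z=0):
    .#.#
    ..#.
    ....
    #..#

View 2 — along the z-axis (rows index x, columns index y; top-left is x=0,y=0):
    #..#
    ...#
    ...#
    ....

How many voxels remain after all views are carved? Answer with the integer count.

remaining voxels: 8

initial block: 4^3 = 64
after view 1 [x-axis, 5 of 16 cells solid] → remaining = 20
after view 2 [z-axis, 4 of 16 cells solid] → remaining = 8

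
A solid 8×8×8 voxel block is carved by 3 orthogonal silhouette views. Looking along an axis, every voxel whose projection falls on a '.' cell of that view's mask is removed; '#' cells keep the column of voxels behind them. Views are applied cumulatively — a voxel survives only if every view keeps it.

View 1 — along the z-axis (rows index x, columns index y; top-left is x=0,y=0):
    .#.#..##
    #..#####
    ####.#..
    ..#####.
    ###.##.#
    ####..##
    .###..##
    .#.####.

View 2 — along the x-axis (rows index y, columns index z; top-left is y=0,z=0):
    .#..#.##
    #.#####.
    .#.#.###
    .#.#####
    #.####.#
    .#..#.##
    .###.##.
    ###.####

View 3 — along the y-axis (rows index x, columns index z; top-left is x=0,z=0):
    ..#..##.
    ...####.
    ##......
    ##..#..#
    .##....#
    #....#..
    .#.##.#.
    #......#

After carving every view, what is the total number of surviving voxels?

voxel count = 85

before carving: 512 voxels (8×8×8)
after view 1 [z-axis, 42 of 64 cells solid] → remaining = 336
after view 2 [x-axis, 43 of 64 cells solid] → remaining = 228
after view 3 [y-axis, 24 of 64 cells solid] → remaining = 85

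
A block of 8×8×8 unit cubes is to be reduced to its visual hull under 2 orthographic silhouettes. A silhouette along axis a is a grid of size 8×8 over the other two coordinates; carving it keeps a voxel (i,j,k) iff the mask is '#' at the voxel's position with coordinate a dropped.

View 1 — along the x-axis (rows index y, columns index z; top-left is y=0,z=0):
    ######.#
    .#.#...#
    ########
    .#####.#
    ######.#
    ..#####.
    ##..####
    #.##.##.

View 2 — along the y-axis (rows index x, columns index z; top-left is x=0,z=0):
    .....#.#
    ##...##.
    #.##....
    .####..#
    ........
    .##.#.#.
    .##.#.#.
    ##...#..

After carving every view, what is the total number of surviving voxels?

remaining voxels: 146

full grid |V| = 512
after view 1 [x-axis, 47 of 64 cells solid] → remaining = 376
after view 2 [y-axis, 25 of 64 cells solid] → remaining = 146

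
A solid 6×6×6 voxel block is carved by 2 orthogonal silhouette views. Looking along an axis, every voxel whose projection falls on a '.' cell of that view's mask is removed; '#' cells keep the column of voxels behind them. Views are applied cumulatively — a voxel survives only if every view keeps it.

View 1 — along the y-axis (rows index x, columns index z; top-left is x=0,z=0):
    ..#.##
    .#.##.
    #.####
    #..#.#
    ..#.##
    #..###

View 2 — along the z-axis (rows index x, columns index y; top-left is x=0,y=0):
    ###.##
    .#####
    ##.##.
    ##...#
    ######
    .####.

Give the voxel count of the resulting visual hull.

before carving: 216 voxels (6×6×6)
carve view 1 (along y, XZ-mask fill 21/36): 126 voxels remain
carve view 2 (along z, XY-mask fill 27/36): 93 voxels remain

voxel count = 93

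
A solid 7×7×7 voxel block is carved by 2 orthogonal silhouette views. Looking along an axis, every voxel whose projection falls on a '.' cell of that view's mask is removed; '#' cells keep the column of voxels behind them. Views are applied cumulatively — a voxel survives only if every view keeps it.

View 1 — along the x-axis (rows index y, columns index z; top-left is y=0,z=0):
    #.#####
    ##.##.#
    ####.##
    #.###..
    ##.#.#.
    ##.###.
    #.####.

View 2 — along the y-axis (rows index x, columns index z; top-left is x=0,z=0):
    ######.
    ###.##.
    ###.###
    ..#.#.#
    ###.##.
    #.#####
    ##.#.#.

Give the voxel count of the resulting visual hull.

initial block: 7^3 = 343
[1] x-view keeps 35 columns → grid now 245
[2] y-view keeps 35 columns → grid now 176

176 voxels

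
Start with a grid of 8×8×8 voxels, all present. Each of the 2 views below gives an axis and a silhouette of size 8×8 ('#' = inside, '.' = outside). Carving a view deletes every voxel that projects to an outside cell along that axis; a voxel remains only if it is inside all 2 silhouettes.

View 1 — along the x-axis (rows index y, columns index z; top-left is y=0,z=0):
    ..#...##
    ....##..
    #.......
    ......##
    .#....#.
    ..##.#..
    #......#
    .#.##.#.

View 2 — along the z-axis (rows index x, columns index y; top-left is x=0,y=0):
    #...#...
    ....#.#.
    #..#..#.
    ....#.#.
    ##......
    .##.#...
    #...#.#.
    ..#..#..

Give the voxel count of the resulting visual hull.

remaining voxels: 41

initial block: 8^3 = 512
V1 x: intersect with YZ mask (19 set) -- 152 left
V2 z: intersect with XY mask (19 set) -- 41 left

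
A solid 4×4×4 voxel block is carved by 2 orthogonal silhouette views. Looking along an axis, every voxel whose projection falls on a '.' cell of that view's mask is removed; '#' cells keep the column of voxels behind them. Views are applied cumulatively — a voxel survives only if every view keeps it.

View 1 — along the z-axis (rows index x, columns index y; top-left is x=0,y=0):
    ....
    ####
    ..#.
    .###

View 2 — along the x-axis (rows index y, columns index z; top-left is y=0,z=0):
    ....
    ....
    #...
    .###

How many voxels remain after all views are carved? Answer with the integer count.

full grid |V| = 64
step 1: project along z, AND mask (8/16) → |grid| = 32
step 2: project along x, AND mask (4/16) → |grid| = 9

voxel count = 9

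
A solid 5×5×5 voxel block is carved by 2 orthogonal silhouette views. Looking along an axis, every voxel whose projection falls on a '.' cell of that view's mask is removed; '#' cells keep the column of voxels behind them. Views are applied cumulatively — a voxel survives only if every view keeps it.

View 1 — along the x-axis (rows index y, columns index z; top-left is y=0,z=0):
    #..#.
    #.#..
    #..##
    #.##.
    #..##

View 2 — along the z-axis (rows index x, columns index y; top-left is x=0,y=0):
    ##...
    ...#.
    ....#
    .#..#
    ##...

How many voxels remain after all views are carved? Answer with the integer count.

19 voxels

initial block: 5^3 = 125
carve view 1 (along x, YZ-mask fill 13/25): 65 voxels remain
carve view 2 (along z, XY-mask fill 8/25): 19 voxels remain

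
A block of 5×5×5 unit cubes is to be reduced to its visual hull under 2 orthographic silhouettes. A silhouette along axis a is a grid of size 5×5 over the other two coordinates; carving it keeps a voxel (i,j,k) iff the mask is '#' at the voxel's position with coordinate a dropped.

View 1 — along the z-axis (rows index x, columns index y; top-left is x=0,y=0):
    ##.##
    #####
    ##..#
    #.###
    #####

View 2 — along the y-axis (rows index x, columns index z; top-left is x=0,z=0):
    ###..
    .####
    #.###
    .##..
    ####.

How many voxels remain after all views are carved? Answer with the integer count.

initial block: 5^3 = 125
after view 1 [z-axis, 21 of 25 cells solid] → remaining = 105
after view 2 [y-axis, 17 of 25 cells solid] → remaining = 72

remaining voxels: 72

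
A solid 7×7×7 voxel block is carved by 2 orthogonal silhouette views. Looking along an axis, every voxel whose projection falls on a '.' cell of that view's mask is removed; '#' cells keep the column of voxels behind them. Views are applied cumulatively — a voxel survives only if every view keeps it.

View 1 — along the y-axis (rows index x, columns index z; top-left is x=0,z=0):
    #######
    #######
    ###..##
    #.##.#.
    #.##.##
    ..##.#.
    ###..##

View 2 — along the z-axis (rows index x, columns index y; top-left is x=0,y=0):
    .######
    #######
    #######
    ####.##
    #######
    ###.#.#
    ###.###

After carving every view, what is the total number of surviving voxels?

remaining voxels: 230

before carving: 343 voxels (7×7×7)
[1] y-view keeps 36 columns → grid now 252
[2] z-view keeps 44 columns → grid now 230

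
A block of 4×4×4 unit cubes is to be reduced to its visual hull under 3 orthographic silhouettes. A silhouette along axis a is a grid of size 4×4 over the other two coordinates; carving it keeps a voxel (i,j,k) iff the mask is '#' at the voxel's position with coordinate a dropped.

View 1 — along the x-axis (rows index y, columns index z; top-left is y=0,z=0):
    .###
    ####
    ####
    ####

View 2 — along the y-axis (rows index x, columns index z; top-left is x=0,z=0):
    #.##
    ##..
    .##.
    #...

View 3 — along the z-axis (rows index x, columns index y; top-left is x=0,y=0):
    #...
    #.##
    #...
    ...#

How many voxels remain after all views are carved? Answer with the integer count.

|visual hull| = 10

full grid |V| = 64
  1. axis=0 (YZ plane), |mask|=15  ⇒  voxels=60
  2. axis=1 (XZ plane), |mask|=8  ⇒  voxels=29
  3. axis=2 (XY plane), |mask|=6  ⇒  voxels=10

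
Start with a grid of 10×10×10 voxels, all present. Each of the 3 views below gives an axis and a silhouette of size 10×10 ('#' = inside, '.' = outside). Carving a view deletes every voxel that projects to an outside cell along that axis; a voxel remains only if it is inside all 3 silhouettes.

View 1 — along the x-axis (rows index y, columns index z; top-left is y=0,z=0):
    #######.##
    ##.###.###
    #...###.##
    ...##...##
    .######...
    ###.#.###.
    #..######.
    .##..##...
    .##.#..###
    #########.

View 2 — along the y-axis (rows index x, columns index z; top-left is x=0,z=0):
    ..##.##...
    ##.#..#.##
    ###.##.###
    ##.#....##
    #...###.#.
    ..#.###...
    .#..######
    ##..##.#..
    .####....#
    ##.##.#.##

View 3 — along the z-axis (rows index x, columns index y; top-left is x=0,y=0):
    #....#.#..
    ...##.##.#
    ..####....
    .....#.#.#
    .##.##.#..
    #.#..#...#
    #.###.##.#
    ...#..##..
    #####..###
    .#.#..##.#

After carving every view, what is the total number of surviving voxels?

full grid |V| = 1000
step 1: project along x, AND mask (66/100) → |grid| = 660
step 2: project along y, AND mask (56/100) → |grid| = 379
step 3: project along z, AND mask (47/100) → |grid| = 174

|visual hull| = 174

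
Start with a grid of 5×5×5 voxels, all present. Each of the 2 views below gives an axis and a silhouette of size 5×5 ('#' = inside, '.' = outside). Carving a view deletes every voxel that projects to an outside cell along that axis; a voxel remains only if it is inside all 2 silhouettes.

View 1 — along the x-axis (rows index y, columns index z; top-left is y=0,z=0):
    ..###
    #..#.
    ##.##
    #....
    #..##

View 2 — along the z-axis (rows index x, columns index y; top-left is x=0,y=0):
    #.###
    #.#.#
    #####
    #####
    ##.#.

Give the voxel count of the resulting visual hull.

full grid |V| = 125
[1] x-view keeps 13 columns → grid now 65
[2] z-view keeps 20 columns → grid now 53

53 voxels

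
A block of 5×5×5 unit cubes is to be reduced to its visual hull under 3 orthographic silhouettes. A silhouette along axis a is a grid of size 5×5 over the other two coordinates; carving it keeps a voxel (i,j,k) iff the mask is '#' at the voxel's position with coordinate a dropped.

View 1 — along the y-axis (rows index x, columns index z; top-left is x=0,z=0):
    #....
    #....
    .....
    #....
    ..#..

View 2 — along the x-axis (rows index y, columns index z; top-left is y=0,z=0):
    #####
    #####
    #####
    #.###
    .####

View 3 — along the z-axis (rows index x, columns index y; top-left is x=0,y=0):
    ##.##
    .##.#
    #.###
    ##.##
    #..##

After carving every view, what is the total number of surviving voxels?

|visual hull| = 11

initial block: 5^3 = 125
[1] y-view keeps 4 columns → grid now 20
[2] x-view keeps 23 columns → grid now 17
[3] z-view keeps 18 columns → grid now 11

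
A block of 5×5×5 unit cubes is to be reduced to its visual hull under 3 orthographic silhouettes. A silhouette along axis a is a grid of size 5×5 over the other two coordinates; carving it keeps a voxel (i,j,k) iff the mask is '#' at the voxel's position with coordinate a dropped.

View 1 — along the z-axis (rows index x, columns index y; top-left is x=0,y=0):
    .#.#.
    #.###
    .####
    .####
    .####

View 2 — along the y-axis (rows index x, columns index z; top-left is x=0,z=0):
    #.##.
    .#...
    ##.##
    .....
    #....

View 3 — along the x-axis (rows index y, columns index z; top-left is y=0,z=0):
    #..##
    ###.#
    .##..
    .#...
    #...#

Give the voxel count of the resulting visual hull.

remaining voxels: 13

full grid |V| = 125
  1. axis=2 (XY plane), |mask|=18  ⇒  voxels=90
  2. axis=1 (XZ plane), |mask|=9  ⇒  voxels=30
  3. axis=0 (YZ plane), |mask|=12  ⇒  voxels=13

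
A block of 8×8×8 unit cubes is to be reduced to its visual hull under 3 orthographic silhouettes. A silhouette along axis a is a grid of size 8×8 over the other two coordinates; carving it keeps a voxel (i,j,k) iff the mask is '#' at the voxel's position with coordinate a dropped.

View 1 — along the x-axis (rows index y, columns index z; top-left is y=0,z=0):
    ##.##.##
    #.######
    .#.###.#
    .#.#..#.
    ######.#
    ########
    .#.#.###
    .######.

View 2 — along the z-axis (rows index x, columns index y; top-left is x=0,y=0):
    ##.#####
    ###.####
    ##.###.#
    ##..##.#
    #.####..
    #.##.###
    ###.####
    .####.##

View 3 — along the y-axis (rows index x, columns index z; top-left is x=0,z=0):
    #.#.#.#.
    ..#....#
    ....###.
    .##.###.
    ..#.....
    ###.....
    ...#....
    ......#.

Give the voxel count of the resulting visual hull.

87 voxels

full grid |V| = 512
[1] x-view keeps 47 columns → grid now 376
[2] z-view keeps 49 columns → grid now 296
[3] y-view keeps 20 columns → grid now 87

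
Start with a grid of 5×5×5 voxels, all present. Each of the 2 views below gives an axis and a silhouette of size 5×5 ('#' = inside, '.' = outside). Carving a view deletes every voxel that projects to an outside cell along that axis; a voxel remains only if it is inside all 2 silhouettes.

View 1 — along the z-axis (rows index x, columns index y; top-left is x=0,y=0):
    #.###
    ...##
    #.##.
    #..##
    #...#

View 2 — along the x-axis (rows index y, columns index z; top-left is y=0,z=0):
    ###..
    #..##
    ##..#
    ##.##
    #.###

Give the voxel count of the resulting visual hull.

initial block: 5^3 = 125
  1. axis=2 (XY plane), |mask|=14  ⇒  voxels=70
  2. axis=0 (YZ plane), |mask|=17  ⇒  voxels=50

|visual hull| = 50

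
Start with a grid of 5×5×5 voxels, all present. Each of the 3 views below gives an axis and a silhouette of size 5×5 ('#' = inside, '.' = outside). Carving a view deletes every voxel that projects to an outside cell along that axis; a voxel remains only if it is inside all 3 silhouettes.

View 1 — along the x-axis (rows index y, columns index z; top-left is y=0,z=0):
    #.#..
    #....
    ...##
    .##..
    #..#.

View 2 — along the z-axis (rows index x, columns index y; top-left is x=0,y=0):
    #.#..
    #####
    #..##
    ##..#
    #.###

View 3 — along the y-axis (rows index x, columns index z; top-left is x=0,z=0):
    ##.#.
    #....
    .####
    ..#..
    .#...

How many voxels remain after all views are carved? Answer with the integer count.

remaining voxels: 11

initial block: 5^3 = 125
step 1: project along x, AND mask (9/25) → |grid| = 45
step 2: project along z, AND mask (17/25) → |grid| = 32
step 3: project along y, AND mask (10/25) → |grid| = 11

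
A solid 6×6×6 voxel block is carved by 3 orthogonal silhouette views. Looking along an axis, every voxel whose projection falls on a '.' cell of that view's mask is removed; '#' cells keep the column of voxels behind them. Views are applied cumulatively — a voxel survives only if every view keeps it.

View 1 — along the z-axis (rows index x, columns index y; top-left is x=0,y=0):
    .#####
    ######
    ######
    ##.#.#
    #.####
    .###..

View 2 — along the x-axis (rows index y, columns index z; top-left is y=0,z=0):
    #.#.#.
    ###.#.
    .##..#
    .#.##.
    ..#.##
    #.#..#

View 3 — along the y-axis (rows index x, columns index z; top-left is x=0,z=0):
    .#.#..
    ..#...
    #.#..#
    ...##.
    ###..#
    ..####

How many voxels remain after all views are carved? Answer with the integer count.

|visual hull| = 41

initial block: 6^3 = 216
[1] z-view keeps 29 columns → grid now 174
[2] x-view keeps 19 columns → grid now 92
[3] y-view keeps 16 columns → grid now 41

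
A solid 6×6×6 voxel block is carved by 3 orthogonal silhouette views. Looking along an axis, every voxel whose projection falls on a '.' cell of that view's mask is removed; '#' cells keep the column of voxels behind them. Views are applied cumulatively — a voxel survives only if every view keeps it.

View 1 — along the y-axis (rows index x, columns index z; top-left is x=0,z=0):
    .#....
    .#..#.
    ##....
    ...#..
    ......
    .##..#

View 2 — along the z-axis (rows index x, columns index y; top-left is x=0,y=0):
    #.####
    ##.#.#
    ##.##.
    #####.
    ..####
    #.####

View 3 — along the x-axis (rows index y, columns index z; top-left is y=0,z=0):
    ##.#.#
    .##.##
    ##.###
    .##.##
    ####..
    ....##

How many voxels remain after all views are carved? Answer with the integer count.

initial block: 6^3 = 216
step 1: project along y, AND mask (9/36) → |grid| = 54
step 2: project along z, AND mask (27/36) → |grid| = 41
step 3: project along x, AND mask (23/36) → |grid| = 29

voxel count = 29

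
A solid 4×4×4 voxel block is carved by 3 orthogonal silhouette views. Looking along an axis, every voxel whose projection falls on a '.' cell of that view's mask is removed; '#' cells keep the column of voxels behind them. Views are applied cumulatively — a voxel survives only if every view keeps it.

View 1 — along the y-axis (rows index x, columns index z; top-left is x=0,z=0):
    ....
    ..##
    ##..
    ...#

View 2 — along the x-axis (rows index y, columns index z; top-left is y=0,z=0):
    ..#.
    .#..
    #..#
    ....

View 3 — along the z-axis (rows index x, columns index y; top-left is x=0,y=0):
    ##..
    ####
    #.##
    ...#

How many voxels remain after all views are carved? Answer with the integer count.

remaining voxels: 3

before carving: 64 voxels (4×4×4)
V1 y: intersect with XZ mask (5 set) -- 20 left
V2 x: intersect with YZ mask (4 set) -- 5 left
V3 z: intersect with XY mask (10 set) -- 3 left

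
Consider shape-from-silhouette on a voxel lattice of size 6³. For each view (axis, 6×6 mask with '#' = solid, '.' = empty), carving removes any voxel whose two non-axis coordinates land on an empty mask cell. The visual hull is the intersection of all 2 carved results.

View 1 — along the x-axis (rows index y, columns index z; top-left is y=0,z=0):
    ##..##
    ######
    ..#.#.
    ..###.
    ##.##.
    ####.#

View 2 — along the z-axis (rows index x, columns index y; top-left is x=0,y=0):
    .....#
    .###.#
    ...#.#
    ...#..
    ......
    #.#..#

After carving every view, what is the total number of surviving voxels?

remaining voxels: 43

before carving: 216 voxels (6×6×6)
step 1: project along x, AND mask (24/36) → |grid| = 144
step 2: project along z, AND mask (11/36) → |grid| = 43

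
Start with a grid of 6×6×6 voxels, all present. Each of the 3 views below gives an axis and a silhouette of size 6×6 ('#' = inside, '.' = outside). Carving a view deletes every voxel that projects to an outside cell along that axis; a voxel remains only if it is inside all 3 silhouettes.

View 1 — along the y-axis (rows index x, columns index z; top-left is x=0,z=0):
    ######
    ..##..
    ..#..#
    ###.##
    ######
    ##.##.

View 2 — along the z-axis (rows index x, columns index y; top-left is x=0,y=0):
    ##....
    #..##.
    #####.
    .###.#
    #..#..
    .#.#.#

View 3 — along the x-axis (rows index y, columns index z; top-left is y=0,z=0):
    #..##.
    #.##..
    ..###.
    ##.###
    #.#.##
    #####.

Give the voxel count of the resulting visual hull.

voxel count = 44

before carving: 216 voxels (6×6×6)
carve view 1 (along y, XZ-mask fill 25/36): 150 voxels remain
carve view 2 (along z, XY-mask fill 19/36): 72 voxels remain
carve view 3 (along x, YZ-mask fill 23/36): 44 voxels remain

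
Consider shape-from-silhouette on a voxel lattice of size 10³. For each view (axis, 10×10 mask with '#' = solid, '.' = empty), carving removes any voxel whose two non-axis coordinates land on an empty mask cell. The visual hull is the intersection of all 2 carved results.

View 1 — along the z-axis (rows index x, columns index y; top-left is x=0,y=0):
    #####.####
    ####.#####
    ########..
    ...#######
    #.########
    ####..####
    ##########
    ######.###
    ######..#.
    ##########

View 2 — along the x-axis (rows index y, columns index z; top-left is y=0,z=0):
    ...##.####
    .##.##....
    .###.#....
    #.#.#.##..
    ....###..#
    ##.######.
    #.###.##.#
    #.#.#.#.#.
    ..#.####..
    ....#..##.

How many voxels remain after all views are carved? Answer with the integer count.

before carving: 1000 voxels (10×10×10)
[1] z-view keeps 86 columns → grid now 860
[2] x-view keeps 51 columns → grid now 438

438 voxels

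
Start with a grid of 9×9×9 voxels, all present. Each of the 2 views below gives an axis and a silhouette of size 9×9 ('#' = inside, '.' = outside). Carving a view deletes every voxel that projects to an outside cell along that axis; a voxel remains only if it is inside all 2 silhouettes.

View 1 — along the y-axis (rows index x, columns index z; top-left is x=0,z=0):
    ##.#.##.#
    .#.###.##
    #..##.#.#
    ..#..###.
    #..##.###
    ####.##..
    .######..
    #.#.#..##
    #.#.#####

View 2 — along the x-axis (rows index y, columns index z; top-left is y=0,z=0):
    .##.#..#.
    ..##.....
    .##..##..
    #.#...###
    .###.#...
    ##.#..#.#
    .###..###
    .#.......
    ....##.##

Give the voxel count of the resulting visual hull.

before carving: 729 voxels (9×9×9)
V1 y: intersect with XZ mask (51 set) -- 459 left
V2 x: intersect with YZ mask (35 set) -- 192 left

remaining voxels: 192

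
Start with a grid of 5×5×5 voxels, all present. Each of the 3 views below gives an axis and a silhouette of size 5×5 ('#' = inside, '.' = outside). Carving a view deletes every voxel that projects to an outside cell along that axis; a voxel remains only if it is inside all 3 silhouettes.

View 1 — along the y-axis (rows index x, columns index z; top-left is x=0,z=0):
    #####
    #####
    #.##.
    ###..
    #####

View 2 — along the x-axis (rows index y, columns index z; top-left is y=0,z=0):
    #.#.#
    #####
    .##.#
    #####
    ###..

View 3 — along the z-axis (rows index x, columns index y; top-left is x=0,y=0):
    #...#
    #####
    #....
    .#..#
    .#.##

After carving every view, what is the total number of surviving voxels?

voxel count = 46

start: 5×5×5 = 125 voxels
[1] y-view keeps 21 columns → grid now 105
[2] x-view keeps 19 columns → grid now 81
[3] z-view keeps 13 columns → grid now 46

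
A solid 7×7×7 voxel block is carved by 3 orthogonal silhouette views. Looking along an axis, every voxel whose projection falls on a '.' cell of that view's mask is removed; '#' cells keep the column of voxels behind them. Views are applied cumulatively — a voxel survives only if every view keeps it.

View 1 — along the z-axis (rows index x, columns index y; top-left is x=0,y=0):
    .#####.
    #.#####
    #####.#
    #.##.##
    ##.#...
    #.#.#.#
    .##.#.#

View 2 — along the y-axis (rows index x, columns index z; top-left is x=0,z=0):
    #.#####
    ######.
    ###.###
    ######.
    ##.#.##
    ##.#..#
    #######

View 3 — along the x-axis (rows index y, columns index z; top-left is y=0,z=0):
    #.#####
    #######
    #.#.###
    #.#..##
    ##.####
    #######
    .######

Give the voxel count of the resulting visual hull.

155 voxels

full grid |V| = 343
after view 1 [z-axis, 33 of 49 cells solid] → remaining = 231
after view 2 [y-axis, 40 of 49 cells solid] → remaining = 191
after view 3 [x-axis, 41 of 49 cells solid] → remaining = 155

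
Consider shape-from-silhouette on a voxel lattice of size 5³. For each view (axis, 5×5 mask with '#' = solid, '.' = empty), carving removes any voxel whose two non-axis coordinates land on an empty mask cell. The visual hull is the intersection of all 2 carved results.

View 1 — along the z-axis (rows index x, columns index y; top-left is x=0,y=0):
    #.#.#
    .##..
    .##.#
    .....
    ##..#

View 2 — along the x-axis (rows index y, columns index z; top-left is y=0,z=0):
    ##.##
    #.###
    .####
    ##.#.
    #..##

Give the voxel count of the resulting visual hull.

remaining voxels: 41

before carving: 125 voxels (5×5×5)
after view 1 [z-axis, 11 of 25 cells solid] → remaining = 55
after view 2 [x-axis, 18 of 25 cells solid] → remaining = 41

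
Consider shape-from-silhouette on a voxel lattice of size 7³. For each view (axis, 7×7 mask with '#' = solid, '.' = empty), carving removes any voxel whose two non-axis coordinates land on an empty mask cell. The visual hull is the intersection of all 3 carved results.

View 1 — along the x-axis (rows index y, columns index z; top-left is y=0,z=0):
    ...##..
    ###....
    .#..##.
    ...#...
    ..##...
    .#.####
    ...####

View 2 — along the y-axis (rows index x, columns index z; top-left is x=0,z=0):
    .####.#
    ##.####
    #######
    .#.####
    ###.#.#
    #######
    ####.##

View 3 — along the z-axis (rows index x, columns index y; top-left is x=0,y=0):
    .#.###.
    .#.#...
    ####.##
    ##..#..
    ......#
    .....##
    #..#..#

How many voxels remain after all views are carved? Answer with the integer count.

remaining voxels: 50

initial block: 7^3 = 343
[1] x-view keeps 20 columns → grid now 140
[2] y-view keeps 41 columns → grid now 119
[3] z-view keeps 21 columns → grid now 50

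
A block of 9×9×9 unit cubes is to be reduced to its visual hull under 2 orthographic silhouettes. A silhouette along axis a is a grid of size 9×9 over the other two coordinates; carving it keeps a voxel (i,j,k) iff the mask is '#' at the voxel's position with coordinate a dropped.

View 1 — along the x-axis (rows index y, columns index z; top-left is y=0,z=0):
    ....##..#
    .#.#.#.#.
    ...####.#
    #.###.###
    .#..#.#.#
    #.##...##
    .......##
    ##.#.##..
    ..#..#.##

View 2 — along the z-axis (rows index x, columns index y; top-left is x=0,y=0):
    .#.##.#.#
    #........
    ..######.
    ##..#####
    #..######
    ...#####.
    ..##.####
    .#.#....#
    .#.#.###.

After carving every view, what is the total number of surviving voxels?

voxel count = 198

before carving: 729 voxels (9×9×9)
V1 x: intersect with YZ mask (39 set) -- 351 left
V2 z: intersect with XY mask (45 set) -- 198 left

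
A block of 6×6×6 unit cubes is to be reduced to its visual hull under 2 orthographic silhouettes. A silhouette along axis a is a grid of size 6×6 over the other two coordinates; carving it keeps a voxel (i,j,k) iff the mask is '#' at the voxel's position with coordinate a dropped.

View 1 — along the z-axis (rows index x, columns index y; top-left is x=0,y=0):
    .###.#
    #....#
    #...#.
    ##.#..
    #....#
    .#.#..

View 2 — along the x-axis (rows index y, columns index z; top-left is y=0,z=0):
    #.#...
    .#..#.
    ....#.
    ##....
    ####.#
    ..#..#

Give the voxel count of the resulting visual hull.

remaining voxels: 32

full grid |V| = 216
  1. axis=2 (XY plane), |mask|=15  ⇒  voxels=90
  2. axis=0 (YZ plane), |mask|=14  ⇒  voxels=32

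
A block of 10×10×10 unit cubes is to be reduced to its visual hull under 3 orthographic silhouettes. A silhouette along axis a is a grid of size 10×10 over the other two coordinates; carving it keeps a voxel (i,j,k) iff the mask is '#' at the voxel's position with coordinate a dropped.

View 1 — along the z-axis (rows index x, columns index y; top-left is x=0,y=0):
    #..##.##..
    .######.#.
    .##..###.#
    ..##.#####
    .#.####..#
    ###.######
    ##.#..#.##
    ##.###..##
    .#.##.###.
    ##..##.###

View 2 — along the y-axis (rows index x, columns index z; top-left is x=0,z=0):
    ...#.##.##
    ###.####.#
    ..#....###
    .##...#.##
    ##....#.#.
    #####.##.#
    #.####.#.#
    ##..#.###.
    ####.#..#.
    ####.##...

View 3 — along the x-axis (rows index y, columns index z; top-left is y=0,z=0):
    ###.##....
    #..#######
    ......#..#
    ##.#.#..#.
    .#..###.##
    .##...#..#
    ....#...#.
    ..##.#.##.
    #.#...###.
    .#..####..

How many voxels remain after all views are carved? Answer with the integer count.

initial block: 10^3 = 1000
  1. axis=2 (XY plane), |mask|=66  ⇒  voxels=660
  2. axis=1 (XZ plane), |mask|=59  ⇒  voxels=398
  3. axis=0 (YZ plane), |mask|=47  ⇒  voxels=198

|visual hull| = 198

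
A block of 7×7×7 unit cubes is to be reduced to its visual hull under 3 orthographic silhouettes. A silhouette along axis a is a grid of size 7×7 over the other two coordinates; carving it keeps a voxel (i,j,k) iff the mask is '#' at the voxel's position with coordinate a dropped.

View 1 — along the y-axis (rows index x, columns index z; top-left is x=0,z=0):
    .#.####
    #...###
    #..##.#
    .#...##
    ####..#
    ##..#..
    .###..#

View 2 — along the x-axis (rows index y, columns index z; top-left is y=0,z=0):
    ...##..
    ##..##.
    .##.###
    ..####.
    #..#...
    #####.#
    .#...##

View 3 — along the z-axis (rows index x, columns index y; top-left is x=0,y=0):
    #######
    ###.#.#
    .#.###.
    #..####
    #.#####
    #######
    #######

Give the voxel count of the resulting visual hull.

87 voxels

before carving: 343 voxels (7×7×7)
step 1: project along y, AND mask (28/49) → |grid| = 196
step 2: project along x, AND mask (26/49) → |grid| = 104
step 3: project along z, AND mask (41/49) → |grid| = 87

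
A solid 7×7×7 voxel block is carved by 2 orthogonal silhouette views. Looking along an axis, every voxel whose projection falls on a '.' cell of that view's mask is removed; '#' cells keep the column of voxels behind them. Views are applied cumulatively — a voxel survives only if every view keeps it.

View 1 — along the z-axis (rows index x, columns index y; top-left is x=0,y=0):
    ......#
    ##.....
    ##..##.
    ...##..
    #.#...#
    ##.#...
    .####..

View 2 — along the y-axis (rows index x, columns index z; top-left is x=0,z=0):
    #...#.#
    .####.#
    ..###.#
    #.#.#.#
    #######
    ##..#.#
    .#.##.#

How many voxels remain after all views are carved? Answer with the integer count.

|visual hull| = 86

before carving: 343 voxels (7×7×7)
[1] z-view keeps 19 columns → grid now 133
[2] y-view keeps 31 columns → grid now 86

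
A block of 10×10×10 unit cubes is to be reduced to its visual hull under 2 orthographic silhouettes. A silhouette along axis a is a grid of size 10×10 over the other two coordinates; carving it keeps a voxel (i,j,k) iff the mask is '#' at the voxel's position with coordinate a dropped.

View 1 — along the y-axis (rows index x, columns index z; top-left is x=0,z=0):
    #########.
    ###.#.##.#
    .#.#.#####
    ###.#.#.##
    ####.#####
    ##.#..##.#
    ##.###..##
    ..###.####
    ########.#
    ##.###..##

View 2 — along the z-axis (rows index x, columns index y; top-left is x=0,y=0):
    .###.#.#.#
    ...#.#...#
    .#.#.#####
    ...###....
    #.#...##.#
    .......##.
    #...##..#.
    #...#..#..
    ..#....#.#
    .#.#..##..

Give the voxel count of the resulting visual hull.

remaining voxels: 306

before carving: 1000 voxels (10×10×10)
step 1: project along y, AND mask (75/100) → |grid| = 750
step 2: project along z, AND mask (40/100) → |grid| = 306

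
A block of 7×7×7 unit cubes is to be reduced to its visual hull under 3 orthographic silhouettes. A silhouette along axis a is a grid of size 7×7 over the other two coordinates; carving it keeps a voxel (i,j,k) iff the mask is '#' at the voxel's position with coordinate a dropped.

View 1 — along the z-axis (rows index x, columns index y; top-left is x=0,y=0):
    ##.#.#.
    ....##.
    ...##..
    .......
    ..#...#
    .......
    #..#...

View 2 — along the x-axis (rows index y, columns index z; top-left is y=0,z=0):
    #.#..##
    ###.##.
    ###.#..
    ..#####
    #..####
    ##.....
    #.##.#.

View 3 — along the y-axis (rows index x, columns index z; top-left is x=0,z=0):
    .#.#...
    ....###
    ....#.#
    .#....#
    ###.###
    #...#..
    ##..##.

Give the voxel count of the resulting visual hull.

|visual hull| = 21

start: 7×7×7 = 343 voxels
after view 1 [z-axis, 12 of 49 cells solid] → remaining = 84
after view 2 [x-axis, 29 of 49 cells solid] → remaining = 50
after view 3 [y-axis, 21 of 49 cells solid] → remaining = 21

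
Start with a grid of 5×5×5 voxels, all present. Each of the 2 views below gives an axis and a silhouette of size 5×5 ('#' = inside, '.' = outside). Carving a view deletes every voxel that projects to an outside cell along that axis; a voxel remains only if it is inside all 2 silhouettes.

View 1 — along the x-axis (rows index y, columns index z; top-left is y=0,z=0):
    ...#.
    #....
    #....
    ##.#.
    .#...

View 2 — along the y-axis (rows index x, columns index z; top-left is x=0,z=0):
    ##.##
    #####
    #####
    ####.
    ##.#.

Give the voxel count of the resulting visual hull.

35 voxels

initial block: 5^3 = 125
  1. axis=0 (YZ plane), |mask|=7  ⇒  voxels=35
  2. axis=1 (XZ plane), |mask|=21  ⇒  voxels=35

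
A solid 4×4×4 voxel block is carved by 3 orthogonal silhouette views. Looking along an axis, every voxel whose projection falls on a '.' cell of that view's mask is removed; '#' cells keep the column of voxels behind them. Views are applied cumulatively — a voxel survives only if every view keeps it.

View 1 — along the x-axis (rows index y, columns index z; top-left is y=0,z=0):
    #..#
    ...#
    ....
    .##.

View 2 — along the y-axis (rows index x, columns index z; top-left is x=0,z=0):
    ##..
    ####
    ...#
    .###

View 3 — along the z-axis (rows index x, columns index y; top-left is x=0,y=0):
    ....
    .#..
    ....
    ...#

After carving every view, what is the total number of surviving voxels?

|visual hull| = 3

start: 4×4×4 = 64 voxels
after view 1 [x-axis, 5 of 16 cells solid] → remaining = 20
after view 2 [y-axis, 10 of 16 cells solid] → remaining = 13
after view 3 [z-axis, 2 of 16 cells solid] → remaining = 3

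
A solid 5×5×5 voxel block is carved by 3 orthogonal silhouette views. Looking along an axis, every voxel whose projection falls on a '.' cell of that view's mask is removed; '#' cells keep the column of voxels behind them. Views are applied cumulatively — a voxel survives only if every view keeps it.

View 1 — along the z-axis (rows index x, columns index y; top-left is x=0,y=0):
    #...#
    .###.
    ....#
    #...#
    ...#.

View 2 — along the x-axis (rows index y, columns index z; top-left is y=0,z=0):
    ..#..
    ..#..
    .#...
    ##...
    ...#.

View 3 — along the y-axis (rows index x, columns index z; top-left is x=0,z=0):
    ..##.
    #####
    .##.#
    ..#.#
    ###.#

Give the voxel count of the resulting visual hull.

remaining voxels: 9

start: 5×5×5 = 125 voxels
step 1: project along z, AND mask (9/25) → |grid| = 45
step 2: project along x, AND mask (6/25) → |grid| = 11
step 3: project along y, AND mask (16/25) → |grid| = 9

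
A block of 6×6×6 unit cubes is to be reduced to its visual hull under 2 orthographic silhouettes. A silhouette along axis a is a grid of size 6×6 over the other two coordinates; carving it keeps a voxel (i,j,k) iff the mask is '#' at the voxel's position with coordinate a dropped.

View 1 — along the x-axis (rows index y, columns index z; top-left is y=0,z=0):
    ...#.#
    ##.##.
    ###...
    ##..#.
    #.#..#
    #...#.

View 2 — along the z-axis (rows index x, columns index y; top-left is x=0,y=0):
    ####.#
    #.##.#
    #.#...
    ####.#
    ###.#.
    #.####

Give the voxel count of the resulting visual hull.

voxel count = 68

full grid |V| = 216
after view 1 [x-axis, 17 of 36 cells solid] → remaining = 102
after view 2 [z-axis, 25 of 36 cells solid] → remaining = 68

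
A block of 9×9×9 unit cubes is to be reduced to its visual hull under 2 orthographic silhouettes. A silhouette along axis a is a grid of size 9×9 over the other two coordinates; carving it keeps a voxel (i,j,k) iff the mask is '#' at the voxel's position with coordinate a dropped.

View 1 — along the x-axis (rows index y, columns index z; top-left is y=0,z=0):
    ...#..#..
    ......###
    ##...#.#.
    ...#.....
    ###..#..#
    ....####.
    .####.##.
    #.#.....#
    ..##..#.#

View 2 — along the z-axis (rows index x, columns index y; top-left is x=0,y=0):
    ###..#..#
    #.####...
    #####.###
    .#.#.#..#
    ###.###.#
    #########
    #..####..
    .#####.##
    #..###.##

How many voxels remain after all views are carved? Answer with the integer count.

194 voxels

start: 9×9×9 = 729 voxels
after view 1 [x-axis, 32 of 81 cells solid] → remaining = 288
after view 2 [z-axis, 56 of 81 cells solid] → remaining = 194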